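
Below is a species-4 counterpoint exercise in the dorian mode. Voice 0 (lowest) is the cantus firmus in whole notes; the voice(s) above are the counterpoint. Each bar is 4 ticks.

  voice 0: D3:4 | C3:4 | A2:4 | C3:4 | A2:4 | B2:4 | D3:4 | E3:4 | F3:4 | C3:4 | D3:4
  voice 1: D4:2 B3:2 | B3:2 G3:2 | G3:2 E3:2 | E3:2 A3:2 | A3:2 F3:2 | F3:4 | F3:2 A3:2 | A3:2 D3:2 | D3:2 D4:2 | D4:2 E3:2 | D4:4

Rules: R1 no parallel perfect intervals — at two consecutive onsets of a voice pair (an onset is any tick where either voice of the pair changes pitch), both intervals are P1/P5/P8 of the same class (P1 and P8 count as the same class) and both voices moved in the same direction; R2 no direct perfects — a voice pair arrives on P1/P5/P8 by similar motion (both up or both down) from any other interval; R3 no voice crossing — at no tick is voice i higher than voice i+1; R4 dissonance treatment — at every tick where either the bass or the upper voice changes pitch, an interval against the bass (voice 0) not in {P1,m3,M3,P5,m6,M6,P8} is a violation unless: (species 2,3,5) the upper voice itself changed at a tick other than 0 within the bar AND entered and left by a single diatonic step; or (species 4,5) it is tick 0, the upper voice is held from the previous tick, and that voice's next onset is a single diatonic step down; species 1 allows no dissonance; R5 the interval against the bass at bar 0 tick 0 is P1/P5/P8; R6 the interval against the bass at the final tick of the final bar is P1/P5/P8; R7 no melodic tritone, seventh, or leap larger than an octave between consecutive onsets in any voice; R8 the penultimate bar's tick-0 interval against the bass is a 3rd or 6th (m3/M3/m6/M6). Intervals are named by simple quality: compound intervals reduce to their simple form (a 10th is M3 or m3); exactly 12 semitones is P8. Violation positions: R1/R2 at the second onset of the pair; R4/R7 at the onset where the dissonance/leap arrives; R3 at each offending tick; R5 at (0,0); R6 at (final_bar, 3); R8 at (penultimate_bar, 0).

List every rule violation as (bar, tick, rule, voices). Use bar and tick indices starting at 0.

(1, 0, R4, (0, 1))
(2, 0, R4, (0, 1))
(5, 0, R4, (0, 1))
(7, 0, R4, (0, 1))
(7, 2, R3, (0, 1))
(7, 2, R4, (0, 1))
(7, 3, R3, (0, 1))
(8, 0, R3, (0, 1))
(8, 1, R3, (0, 1))
(9, 0, R4, (0, 1))
(9, 0, R8, (0, 1))
(9, 2, R7, (1,))
(10, 0, R2, (0, 1))
(10, 0, R7, (1,))

bar 0: v0=D3 v1=D4 downbeat P8
bar 1: v0=C3 v1=B3 downbeat M7
bar 2: v0=A2 v1=G3 downbeat m7
bar 3: v0=C3 v1=E3 downbeat M3
bar 4: v0=A2 v1=A3 downbeat P8
bar 5: v0=B2 v1=F3 downbeat TT
bar 6: v0=D3 v1=F3 downbeat m3
bar 7: v0=E3 v1=A3 downbeat P4
bar 8: v0=F3 v1=D3 downbeat m3
bar 9: v0=C3 v1=D4 downbeat M2
bar 10: v0=D3 v1=D4 downbeat P8
  -> R4 @ bar 1 tick 0 v(0, 1): C3/B3 M7 untreated
  -> R4 @ bar 2 tick 0 v(0, 1): A2/G3 m7 untreated
  -> R4 @ bar 5 tick 0 v(0, 1): B2/F3 TT untreated
  -> R4 @ bar 7 tick 0 v(0, 1): E3/A3 P4 untreated
  -> R3 @ bar 7 tick 2 v(0, 1): E3 above D3
  -> R4 @ bar 7 tick 2 v(0, 1): E3/D3 M2 untreated
  -> R3 @ bar 7 tick 3 v(0, 1): E3 above D3
  -> R3 @ bar 8 tick 0 v(0, 1): F3 above D3
  -> R3 @ bar 8 tick 1 v(0, 1): F3 above D3
  -> R4 @ bar 9 tick 0 v(0, 1): C3/D4 M2 untreated
  -> R8 @ bar 9 tick 0 v(0, 1): penult M2 not 3rd/6th
  -> R7 @ bar 9 tick 2 v(1,): D4->E3 leap 10st
  -> R2 @ bar 10 tick 0 v(0, 1): C3/E3 M3 -> D3/D4 P8 similar
  -> R7 @ bar 10 tick 0 v(1,): E3->D4 leap 10st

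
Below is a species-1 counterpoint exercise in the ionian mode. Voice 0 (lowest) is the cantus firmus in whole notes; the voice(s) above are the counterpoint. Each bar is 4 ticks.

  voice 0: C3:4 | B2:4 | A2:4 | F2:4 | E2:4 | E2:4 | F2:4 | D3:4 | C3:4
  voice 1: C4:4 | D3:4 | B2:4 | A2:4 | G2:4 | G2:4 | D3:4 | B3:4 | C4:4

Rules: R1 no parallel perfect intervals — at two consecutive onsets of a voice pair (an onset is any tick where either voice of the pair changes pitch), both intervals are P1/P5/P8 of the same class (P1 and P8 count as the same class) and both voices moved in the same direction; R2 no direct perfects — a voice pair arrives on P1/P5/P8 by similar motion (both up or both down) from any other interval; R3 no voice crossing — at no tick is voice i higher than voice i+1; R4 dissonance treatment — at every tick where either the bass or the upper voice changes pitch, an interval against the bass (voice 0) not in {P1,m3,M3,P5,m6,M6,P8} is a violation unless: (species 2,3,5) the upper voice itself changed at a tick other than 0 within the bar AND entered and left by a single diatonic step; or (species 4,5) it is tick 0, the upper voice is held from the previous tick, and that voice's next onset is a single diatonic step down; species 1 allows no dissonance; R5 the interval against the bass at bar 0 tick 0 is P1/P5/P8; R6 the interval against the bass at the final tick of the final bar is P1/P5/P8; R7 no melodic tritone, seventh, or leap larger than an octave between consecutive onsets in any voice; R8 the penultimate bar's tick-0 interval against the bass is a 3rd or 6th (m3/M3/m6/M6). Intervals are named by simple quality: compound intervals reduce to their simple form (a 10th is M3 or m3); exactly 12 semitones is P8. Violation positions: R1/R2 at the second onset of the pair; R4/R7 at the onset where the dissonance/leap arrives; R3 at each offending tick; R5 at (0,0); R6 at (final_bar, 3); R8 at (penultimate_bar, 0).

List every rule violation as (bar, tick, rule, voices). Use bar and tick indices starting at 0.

(1, 0, R7, (1,))
(2, 0, R4, (0, 1))

bar 0: v0=C3 v1=C4 downbeat P8
bar 1: v0=B2 v1=D3 downbeat m3
bar 2: v0=A2 v1=B2 downbeat M2
bar 3: v0=F2 v1=A2 downbeat M3
bar 4: v0=E2 v1=G2 downbeat m3
bar 5: v0=E2 v1=G2 downbeat m3
bar 6: v0=F2 v1=D3 downbeat M6
bar 7: v0=D3 v1=B3 downbeat M6
bar 8: v0=C3 v1=C4 downbeat P8
  -> R7 @ bar 1 tick 0 v(1,): C4->D3 leap 10st
  -> R4 @ bar 2 tick 0 v(0, 1): A2/B2 M2 untreated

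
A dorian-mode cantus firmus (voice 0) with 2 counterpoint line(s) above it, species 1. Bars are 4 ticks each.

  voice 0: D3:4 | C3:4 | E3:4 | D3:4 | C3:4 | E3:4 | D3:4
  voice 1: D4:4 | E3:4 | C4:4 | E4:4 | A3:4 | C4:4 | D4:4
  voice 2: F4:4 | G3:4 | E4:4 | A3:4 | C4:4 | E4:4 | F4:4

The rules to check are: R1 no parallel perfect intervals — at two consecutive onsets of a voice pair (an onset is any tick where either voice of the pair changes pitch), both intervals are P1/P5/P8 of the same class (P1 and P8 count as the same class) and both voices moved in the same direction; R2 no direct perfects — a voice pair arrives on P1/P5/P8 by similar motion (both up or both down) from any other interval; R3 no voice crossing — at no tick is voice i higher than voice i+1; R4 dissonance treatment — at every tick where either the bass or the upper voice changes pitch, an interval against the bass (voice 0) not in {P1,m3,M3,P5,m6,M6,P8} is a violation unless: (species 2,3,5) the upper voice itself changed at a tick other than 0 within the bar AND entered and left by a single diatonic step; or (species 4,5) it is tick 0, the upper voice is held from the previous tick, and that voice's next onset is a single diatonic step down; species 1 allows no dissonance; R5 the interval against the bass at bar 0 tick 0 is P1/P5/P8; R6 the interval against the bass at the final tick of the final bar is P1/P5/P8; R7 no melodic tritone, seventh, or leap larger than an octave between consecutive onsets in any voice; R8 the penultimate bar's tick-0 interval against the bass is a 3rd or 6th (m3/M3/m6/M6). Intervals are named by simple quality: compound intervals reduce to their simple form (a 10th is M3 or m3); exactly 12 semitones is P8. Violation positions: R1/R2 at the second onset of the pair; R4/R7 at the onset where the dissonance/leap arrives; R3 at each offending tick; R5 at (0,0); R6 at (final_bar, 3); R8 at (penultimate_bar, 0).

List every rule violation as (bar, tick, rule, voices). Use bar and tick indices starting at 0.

(0, 0, R5, (0, 2))
(1, 0, R2, (0, 2))
(1, 0, R7, (1,))
(1, 0, R7, (2,))
(2, 0, R2, (0, 2))
(3, 0, R2, (0, 2))
(3, 0, R3, (1, 2))
(3, 0, R4, (0, 1))
(3, 1, R3, (1, 2))
(3, 2, R3, (1, 2))
(3, 3, R3, (1, 2))
(5, 0, R1, (0, 2))
(5, 0, R8, (0, 2))
(6, 3, R6, (0, 2))

bar 0: v0=D3 v1=D4 v2=F4 downbeat m3
bar 1: v0=C3 v1=E3 v2=G3 downbeat P5
bar 2: v0=E3 v1=C4 v2=E4 downbeat P8
bar 3: v0=D3 v1=E4 v2=A3 downbeat P5
bar 4: v0=C3 v1=A3 v2=C4 downbeat P8
bar 5: v0=E3 v1=C4 v2=E4 downbeat P8
bar 6: v0=D3 v1=D4 v2=F4 downbeat m3
  -> R5 @ bar 0 tick 0 v(0, 2): opens on m3
  -> R2 @ bar 1 tick 0 v(0, 2): D3/F4 m3 -> C3/G3 P5 similar
  -> R7 @ bar 1 tick 0 v(1,): D4->E3 leap 10st
  -> R7 @ bar 1 tick 0 v(2,): F4->G3 leap 10st
  -> R2 @ bar 2 tick 0 v(0, 2): C3/G3 P5 -> E3/E4 P8 similar
  -> R2 @ bar 3 tick 0 v(0, 2): E3/E4 P8 -> D3/A3 P5 similar
  -> R3 @ bar 3 tick 0 v(1, 2): E4 above A3
  -> R4 @ bar 3 tick 0 v(0, 1): D3/E4 M2 untreated
  -> R3 @ bar 3 tick 1 v(1, 2): E4 above A3
  -> R3 @ bar 3 tick 2 v(1, 2): E4 above A3
  -> R3 @ bar 3 tick 3 v(1, 2): E4 above A3
  -> R1 @ bar 5 tick 0 v(0, 2): C3/C4 P8 -> E3/E4 P8 similar
  -> R8 @ bar 5 tick 0 v(0, 2): penult P8 not 3rd/6th
  -> R6 @ bar 6 tick 3 v(0, 2): closes on m3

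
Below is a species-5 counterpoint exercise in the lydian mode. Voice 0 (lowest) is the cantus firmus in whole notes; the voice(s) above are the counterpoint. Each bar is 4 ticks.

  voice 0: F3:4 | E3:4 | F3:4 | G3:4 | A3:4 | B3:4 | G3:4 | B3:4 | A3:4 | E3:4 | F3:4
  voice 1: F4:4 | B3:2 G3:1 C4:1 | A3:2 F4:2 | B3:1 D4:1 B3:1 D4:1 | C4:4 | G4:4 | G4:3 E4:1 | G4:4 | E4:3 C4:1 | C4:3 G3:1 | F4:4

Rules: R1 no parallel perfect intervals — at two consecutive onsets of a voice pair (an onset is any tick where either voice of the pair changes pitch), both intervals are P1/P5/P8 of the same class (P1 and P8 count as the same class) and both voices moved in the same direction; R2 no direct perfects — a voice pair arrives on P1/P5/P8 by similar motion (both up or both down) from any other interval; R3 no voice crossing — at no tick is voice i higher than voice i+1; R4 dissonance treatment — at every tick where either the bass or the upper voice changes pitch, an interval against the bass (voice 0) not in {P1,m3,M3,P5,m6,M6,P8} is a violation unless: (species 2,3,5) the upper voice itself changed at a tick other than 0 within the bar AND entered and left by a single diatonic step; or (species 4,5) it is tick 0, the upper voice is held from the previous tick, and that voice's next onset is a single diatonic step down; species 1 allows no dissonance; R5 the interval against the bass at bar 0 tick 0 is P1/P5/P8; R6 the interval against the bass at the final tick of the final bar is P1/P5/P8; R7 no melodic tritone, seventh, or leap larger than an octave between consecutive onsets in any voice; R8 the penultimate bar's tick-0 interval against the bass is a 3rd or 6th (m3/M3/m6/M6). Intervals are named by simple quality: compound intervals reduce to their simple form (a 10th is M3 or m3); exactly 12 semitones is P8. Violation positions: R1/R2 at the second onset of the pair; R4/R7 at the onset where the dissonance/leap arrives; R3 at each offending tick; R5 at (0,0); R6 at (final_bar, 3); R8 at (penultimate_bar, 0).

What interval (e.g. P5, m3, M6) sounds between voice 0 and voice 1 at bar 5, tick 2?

voice 0=B3 voice 1=G4 -> m6

m6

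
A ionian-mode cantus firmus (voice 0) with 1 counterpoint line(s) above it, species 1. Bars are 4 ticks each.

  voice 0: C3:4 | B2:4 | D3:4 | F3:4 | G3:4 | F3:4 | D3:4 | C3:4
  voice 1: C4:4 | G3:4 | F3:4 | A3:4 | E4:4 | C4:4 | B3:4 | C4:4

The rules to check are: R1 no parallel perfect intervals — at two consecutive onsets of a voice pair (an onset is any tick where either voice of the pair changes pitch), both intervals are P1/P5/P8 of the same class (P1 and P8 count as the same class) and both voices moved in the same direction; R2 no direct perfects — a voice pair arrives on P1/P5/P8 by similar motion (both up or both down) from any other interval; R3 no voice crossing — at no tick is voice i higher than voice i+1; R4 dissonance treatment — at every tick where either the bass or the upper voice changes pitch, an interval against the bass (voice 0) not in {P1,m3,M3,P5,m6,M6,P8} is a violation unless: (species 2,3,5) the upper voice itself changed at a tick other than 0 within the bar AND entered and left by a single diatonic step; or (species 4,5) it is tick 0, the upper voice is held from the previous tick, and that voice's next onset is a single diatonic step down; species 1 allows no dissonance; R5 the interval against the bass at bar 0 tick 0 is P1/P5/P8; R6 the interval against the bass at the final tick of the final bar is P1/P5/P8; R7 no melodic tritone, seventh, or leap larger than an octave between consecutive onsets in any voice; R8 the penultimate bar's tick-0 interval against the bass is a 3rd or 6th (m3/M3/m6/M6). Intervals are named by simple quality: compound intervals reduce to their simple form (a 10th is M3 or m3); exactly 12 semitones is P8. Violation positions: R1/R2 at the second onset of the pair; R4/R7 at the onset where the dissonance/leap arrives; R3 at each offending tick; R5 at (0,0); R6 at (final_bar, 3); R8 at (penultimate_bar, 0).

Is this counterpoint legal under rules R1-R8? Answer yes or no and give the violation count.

bar 0: v0=C3 v1=C4 (P8)
bar 1: v0=B2 v1=G3 (m6)
bar 2: v0=D3 v1=F3 (m3)
bar 3: v0=F3 v1=A3 (M3)
bar 4: v0=G3 v1=E4 (M6)
bar 5: v0=F3 v1=C4 (P5)
bar 6: v0=D3 v1=B3 (M6)
bar 7: v0=C3 v1=C4 (P8)
  R2 @ bar5.0: G3/E4 M6 -> F3/C4 P5 similar

No (1 violations)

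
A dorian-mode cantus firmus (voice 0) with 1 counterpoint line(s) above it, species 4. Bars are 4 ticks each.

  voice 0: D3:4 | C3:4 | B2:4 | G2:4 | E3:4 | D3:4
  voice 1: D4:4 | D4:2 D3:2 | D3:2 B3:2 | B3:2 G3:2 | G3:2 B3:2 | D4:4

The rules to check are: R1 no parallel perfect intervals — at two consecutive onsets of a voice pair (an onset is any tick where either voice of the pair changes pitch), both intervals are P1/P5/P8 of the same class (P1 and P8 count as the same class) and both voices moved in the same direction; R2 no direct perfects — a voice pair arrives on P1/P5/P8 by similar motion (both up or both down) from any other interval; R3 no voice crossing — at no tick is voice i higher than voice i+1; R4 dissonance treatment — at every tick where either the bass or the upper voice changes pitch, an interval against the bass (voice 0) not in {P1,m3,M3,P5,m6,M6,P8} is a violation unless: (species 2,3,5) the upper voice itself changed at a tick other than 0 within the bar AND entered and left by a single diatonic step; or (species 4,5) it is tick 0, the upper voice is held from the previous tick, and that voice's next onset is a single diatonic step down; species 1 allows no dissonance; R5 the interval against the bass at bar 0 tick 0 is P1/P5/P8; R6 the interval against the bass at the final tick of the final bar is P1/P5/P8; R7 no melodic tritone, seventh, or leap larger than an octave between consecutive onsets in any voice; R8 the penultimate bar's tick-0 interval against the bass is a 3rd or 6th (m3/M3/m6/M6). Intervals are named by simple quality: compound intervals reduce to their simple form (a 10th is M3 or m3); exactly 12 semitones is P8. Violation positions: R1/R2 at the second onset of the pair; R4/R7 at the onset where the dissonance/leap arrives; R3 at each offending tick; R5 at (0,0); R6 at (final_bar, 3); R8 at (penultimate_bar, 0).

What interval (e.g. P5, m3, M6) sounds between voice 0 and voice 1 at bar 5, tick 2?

voice 0=D3 voice 1=D4 -> P8

P8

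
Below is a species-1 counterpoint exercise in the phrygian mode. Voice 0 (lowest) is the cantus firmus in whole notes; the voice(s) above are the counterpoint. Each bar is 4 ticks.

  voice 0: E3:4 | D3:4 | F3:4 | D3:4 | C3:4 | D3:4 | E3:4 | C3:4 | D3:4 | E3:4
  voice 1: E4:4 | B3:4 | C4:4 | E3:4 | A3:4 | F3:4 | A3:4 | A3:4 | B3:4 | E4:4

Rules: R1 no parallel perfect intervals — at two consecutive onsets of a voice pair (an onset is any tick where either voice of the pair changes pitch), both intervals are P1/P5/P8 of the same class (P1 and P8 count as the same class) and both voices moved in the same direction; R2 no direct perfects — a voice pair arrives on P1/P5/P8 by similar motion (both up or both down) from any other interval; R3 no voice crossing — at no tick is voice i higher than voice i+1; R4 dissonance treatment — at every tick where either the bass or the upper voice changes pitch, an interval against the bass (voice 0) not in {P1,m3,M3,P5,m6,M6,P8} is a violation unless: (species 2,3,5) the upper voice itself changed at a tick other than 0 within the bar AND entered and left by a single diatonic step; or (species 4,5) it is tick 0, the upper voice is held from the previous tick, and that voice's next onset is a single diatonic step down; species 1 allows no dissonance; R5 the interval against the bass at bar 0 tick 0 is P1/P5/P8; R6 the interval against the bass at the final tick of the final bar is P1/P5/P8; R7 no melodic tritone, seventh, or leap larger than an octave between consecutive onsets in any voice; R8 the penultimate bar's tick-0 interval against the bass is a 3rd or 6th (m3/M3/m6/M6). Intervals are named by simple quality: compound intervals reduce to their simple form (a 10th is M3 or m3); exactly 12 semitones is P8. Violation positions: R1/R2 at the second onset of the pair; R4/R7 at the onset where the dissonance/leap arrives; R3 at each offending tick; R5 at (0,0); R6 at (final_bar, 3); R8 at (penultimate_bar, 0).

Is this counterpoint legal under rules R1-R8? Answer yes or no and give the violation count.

No (4 violations)

bar 0: v0=E3 v1=E4 (P8)
bar 1: v0=D3 v1=B3 (M6)
bar 2: v0=F3 v1=C4 (P5)
bar 3: v0=D3 v1=E3 (M2)
bar 4: v0=C3 v1=A3 (M6)
bar 5: v0=D3 v1=F3 (m3)
bar 6: v0=E3 v1=A3 (P4)
bar 7: v0=C3 v1=A3 (M6)
bar 8: v0=D3 v1=B3 (M6)
bar 9: v0=E3 v1=E4 (P8)
  R2 @ bar2.0: D3/B3 M6 -> F3/C4 P5 similar
  R4 @ bar3.0: D3/E3 M2 untreated
  R4 @ bar6.0: E3/A3 P4 untreated
  R2 @ bar9.0: D3/B3 M6 -> E3/E4 P8 similar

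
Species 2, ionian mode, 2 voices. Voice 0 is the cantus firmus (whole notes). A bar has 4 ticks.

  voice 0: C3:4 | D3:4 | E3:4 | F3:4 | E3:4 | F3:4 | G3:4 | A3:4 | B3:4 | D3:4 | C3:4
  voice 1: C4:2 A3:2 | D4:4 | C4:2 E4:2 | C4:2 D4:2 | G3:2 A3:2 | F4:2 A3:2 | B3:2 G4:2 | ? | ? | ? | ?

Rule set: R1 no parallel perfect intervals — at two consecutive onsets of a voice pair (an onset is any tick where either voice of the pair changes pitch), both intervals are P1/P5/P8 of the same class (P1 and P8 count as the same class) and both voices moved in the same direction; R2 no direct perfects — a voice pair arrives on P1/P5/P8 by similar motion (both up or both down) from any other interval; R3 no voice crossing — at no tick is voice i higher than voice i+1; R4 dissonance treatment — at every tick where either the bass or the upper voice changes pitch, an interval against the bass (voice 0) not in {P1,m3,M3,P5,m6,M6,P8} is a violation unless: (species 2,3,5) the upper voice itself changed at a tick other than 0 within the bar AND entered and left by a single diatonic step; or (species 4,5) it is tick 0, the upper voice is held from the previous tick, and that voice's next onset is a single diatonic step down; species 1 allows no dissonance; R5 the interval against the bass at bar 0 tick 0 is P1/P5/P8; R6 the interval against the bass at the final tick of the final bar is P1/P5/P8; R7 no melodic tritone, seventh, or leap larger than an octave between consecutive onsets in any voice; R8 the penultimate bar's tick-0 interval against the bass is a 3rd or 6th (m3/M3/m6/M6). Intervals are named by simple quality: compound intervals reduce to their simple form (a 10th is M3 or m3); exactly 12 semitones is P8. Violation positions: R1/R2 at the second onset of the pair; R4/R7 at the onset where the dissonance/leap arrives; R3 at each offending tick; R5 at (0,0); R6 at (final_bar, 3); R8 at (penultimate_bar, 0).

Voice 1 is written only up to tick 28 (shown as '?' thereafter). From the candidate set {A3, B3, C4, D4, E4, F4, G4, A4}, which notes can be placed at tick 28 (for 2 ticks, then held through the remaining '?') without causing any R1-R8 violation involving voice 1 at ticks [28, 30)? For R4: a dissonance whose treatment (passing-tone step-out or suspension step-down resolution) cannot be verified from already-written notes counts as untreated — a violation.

{C4, E4, F4}

A3: violates R7
B3: violates R4
C4: legal
D4: violates R4
E4: legal
F4: legal
G4: violates R4
A4: violates R1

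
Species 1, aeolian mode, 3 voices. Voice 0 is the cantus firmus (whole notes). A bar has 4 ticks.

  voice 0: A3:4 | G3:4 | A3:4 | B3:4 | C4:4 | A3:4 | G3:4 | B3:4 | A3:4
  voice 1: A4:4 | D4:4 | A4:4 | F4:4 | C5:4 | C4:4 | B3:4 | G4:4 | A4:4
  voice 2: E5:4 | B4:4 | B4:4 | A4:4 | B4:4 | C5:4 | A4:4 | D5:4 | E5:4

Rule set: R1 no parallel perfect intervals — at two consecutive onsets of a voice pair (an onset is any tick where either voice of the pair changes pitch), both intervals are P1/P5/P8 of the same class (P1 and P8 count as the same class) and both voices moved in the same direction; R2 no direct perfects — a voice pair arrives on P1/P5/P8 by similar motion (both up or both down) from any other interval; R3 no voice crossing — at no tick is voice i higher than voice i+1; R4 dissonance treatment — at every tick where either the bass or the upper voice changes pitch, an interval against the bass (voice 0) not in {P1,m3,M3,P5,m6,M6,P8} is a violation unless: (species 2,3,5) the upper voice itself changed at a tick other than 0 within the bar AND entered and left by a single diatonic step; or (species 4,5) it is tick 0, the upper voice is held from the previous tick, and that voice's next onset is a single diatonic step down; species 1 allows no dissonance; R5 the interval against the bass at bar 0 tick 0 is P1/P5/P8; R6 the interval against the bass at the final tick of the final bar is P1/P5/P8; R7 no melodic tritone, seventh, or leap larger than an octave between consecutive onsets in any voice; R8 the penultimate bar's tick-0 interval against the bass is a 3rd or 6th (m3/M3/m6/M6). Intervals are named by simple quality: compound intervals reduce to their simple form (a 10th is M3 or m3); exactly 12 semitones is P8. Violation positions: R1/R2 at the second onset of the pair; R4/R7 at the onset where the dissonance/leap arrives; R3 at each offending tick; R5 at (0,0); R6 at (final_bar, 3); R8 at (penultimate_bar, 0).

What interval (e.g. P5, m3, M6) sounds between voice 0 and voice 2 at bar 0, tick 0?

P5

voice 0=A3 voice 2=E5 -> P5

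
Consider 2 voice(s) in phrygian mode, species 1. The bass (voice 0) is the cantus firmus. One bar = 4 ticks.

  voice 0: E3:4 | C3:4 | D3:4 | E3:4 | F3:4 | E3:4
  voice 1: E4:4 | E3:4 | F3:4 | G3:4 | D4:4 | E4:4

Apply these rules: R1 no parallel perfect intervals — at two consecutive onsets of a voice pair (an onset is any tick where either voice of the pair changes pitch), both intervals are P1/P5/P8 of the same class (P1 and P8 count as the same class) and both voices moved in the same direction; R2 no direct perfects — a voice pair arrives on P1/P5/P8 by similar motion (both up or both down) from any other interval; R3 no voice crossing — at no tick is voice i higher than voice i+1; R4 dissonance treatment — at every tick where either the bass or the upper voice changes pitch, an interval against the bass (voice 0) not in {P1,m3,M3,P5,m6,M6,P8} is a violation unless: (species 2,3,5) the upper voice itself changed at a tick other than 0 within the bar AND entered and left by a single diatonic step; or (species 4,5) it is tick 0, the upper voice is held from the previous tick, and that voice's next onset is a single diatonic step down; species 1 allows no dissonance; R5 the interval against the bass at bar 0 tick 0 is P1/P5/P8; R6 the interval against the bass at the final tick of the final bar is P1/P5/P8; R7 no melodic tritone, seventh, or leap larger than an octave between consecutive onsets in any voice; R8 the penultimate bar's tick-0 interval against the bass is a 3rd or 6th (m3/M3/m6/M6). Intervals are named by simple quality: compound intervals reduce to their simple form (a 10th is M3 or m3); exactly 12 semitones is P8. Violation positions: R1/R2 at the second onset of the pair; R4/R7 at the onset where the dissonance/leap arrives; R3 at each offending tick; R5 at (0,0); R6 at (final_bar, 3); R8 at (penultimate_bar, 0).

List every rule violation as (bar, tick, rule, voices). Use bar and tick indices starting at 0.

No violations across 6 bars (E3..E3 vs E4..E4).

bar 0: v0=E3 v1=E4 downbeat P8
bar 1: v0=C3 v1=E3 downbeat M3
bar 2: v0=D3 v1=F3 downbeat m3
bar 3: v0=E3 v1=G3 downbeat m3
bar 4: v0=F3 v1=D4 downbeat M6
bar 5: v0=E3 v1=E4 downbeat P8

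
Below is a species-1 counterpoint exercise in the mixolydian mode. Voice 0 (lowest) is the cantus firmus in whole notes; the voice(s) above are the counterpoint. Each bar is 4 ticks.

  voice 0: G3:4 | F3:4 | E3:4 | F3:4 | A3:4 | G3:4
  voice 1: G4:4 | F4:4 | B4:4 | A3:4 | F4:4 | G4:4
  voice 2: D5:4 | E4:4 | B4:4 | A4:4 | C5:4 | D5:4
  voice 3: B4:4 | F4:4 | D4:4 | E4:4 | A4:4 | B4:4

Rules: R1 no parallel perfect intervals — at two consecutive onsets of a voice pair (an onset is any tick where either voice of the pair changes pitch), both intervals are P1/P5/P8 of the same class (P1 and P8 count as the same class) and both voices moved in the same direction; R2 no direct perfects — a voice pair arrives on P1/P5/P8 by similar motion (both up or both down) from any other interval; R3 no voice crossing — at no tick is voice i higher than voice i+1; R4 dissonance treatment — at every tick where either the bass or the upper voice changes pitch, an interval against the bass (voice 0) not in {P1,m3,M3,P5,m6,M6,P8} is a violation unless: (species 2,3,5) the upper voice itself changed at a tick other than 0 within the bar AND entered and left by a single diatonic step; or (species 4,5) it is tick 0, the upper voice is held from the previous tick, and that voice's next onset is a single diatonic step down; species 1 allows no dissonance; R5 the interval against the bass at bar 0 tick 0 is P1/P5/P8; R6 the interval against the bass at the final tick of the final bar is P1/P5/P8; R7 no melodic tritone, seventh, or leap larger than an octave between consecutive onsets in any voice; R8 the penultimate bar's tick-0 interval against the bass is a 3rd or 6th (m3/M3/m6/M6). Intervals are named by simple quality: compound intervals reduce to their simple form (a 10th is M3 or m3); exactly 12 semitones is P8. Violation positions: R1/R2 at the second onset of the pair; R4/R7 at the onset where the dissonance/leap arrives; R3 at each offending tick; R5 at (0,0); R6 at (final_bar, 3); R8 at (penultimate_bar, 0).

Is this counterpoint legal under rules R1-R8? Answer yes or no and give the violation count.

No (42 violations)

bar 0: v0=G3 v1=G4 v2=D5 v3=B4 (M3)
bar 1: v0=F3 v1=F4 v2=E4 v3=F4 (P8)
bar 2: v0=E3 v1=B4 v2=B4 v3=D4 (m7)
bar 3: v0=F3 v1=A3 v2=A4 v3=E4 (M7)
bar 4: v0=A3 v1=F4 v2=C5 v3=A4 (P8)
bar 5: v0=G3 v1=G4 v2=D5 v3=B4 (M3)
  R3 @ bar0.0: D5 above B4
  R5 @ bar0.0: opens on M3
  R3 @ bar0.1: D5 above B4
  R3 @ bar0.2: D5 above B4
  R3 @ bar0.3: D5 above B4
  R1 @ bar1.0: G3/G4 P8 -> F3/F4 P8 similar
  R2 @ bar1.0: G3/B4 M3 -> F3/F4 P8 similar
  R2 @ bar1.0: G4/B4 M3 -> F4/F4 P1 similar
  R3 @ bar1.0: F4 above E4
  R4 @ bar1.0: F3/E4 M7 untreated
  R7 @ bar1.0: D5->E4 leap 10st
  R7 @ bar1.0: B4->F4 leap 6st
  R3 @ bar1.1: F4 above E4
  R3 @ bar1.2: F4 above E4
  R3 @ bar1.3: F4 above E4
  R2 @ bar2.0: F4/E4 m2 -> B4/B4 P1 similar
  R3 @ bar2.0: B4 above D4
  R4 @ bar2.0: E3/D4 m7 untreated
  R7 @ bar2.0: F4->B4 leap 6st
  R3 @ bar2.1: B4 above D4
  R3 @ bar2.2: B4 above D4
  R3 @ bar2.3: B4 above D4
  R1 @ bar3.0: B4/B4 P1 -> A3/A4 P8 similar
  R3 @ bar3.0: A4 above E4
  R4 @ bar3.0: F3/E4 M7 untreated
  R7 @ bar3.0: B4->A3 leap 14st
  R3 @ bar3.1: A4 above E4
  R3 @ bar3.2: A4 above E4
  R3 @ bar3.3: A4 above E4
  R2 @ bar4.0: F3/E4 M7 -> A3/A4 P8 similar
  R2 @ bar4.0: A3/A4 P8 -> F4/C5 P5 similar
  R3 @ bar4.0: C5 above A4
  R8 @ bar4.0: penult P8 not 3rd/6th
  R3 @ bar4.1: C5 above A4
  R3 @ bar4.2: C5 above A4
  R3 @ bar4.3: C5 above A4
  R1 @ bar5.0: F4/C5 P5 -> G4/D5 P5 similar
  R3 @ bar5.0: D5 above B4
  R3 @ bar5.1: D5 above B4
  R3 @ bar5.2: D5 above B4
  R3 @ bar5.3: D5 above B4
  R6 @ bar5.3: closes on M3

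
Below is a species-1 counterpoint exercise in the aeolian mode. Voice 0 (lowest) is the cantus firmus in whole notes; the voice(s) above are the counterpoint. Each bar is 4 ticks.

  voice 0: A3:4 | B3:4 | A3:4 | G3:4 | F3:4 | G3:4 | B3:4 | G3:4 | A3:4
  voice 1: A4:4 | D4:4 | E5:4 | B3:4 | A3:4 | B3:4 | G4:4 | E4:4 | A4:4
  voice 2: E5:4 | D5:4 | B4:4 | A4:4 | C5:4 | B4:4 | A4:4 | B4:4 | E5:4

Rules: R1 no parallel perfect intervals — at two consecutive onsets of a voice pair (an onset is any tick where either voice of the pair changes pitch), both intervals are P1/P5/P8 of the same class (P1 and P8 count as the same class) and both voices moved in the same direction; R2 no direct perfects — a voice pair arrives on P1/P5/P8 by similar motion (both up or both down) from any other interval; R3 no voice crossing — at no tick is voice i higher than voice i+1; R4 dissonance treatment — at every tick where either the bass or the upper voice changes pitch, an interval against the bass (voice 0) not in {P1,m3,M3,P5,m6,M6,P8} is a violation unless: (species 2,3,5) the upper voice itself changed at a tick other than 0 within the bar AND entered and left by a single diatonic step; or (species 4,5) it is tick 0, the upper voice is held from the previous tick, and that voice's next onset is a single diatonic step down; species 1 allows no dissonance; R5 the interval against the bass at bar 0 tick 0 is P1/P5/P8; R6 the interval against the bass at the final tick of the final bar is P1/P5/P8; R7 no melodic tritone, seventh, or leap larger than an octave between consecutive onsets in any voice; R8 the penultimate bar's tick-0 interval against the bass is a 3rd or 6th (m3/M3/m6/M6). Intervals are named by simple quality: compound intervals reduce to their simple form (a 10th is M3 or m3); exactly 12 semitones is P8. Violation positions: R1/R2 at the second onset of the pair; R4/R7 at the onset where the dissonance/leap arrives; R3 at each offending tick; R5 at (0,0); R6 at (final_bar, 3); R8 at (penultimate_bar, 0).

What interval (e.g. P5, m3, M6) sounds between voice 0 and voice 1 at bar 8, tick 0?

voice 0=A3 voice 1=A4 -> P8

P8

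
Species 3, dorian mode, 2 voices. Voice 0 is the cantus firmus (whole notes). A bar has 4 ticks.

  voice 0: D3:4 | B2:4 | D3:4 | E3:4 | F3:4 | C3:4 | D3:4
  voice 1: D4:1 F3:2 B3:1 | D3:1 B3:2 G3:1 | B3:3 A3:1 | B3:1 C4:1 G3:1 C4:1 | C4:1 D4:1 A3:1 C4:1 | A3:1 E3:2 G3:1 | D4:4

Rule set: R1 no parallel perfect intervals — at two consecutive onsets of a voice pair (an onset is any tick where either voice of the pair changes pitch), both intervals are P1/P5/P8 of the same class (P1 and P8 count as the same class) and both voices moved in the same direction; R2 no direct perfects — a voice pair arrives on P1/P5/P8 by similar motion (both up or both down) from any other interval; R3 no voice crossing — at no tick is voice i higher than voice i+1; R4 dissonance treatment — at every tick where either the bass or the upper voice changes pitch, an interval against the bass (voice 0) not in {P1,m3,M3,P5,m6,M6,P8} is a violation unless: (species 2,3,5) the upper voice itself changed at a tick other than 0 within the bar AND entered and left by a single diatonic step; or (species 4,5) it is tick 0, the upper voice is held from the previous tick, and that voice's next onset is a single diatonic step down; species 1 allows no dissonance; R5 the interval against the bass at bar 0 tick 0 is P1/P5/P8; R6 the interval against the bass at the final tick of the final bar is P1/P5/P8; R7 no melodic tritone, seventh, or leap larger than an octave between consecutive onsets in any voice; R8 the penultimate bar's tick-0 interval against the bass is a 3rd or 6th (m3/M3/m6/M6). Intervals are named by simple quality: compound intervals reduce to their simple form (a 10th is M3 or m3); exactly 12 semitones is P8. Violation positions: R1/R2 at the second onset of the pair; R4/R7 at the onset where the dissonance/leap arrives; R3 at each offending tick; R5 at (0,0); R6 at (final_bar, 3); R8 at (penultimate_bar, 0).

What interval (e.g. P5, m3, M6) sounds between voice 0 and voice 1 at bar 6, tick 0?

P8

voice 0=D3 voice 1=D4 -> P8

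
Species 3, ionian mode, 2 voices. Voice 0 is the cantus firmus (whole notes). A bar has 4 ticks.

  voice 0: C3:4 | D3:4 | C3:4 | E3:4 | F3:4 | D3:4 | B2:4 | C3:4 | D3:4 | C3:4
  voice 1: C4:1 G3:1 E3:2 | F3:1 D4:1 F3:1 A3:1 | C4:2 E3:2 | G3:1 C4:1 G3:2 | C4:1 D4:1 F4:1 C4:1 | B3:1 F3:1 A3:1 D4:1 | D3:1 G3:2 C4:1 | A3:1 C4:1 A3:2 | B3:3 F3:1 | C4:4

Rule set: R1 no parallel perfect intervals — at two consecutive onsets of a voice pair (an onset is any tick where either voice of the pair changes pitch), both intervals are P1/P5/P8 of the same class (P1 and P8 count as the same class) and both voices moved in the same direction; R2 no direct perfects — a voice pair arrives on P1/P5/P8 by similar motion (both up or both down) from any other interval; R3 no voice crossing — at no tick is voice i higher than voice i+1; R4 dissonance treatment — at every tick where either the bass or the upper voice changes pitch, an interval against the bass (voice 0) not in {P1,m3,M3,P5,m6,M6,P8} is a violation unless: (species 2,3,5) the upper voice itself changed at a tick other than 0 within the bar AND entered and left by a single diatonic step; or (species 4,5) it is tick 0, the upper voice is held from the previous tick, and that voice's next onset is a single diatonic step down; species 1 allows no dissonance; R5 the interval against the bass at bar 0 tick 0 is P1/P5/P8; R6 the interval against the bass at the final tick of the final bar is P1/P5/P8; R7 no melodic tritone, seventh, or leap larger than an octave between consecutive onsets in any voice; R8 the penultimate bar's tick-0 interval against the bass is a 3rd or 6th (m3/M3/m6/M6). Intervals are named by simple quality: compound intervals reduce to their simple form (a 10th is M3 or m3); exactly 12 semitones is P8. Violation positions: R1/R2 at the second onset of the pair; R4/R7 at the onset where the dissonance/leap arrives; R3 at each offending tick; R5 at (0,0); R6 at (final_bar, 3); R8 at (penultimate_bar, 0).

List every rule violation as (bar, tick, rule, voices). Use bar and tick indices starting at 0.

bar 0: v0=C3 v1=C4 downbeat P8
bar 1: v0=D3 v1=F3 downbeat m3
bar 2: v0=C3 v1=C4 downbeat P8
bar 3: v0=E3 v1=G3 downbeat m3
bar 4: v0=F3 v1=C4 downbeat P5
bar 5: v0=D3 v1=B3 downbeat M6
bar 6: v0=B2 v1=D3 downbeat m3
bar 7: v0=C3 v1=A3 downbeat M6
bar 8: v0=D3 v1=B3 downbeat M6
bar 9: v0=C3 v1=C4 downbeat P8
  -> R2 @ bar 4 tick 0 v(0, 1): E3/G3 m3 -> F3/C4 P5 similar
  -> R7 @ bar 5 tick 1 v(1,): B3->F3 leap 6st
  -> R4 @ bar 6 tick 3 v(0, 1): B2/C4 m2 untreated
  -> R7 @ bar 8 tick 3 v(1,): B3->F3 leap 6st

(4, 0, R2, (0, 1))
(5, 1, R7, (1,))
(6, 3, R4, (0, 1))
(8, 3, R7, (1,))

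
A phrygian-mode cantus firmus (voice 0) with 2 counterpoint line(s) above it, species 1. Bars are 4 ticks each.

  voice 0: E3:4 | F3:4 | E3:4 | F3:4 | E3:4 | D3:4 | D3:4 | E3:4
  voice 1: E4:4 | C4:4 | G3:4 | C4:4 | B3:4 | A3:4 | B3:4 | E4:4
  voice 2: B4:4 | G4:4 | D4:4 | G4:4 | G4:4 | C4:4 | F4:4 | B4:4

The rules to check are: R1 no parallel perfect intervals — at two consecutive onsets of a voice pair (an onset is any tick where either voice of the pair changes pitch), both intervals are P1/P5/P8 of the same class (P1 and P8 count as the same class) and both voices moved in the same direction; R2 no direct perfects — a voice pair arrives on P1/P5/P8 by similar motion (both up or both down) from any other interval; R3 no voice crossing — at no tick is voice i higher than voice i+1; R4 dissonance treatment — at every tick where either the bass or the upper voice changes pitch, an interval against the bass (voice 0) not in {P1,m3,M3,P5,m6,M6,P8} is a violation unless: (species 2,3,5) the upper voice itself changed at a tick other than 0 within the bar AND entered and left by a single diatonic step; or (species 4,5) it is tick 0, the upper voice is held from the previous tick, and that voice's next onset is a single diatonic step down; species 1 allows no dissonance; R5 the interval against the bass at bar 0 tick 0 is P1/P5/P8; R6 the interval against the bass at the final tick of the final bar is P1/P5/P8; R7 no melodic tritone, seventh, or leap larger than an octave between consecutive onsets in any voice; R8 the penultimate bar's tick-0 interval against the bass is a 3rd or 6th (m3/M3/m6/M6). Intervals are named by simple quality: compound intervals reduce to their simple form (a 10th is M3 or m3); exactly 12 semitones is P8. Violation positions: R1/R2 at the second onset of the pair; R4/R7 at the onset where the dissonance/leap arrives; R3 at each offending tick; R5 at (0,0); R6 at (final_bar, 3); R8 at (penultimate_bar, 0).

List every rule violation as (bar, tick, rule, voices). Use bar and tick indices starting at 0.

(1, 0, R1, (1, 2))
(1, 0, R4, (0, 2))
(2, 0, R1, (1, 2))
(2, 0, R4, (0, 2))
(3, 0, R1, (1, 2))
(3, 0, R2, (0, 1))
(3, 0, R4, (0, 2))
(4, 0, R1, (0, 1))
(5, 0, R1, (0, 1))
(5, 0, R4, (0, 2))
(7, 0, R2, (0, 1))
(7, 0, R2, (0, 2))
(7, 0, R2, (1, 2))
(7, 0, R7, (2,))

bar 0: v0=E3 v1=E4 v2=B4 downbeat P5
bar 1: v0=F3 v1=C4 v2=G4 downbeat M2
bar 2: v0=E3 v1=G3 v2=D4 downbeat m7
bar 3: v0=F3 v1=C4 v2=G4 downbeat M2
bar 4: v0=E3 v1=B3 v2=G4 downbeat m3
bar 5: v0=D3 v1=A3 v2=C4 downbeat m7
bar 6: v0=D3 v1=B3 v2=F4 downbeat m3
bar 7: v0=E3 v1=E4 v2=B4 downbeat P5
  -> R1 @ bar 1 tick 0 v(1, 2): E4/B4 P5 -> C4/G4 P5 similar
  -> R4 @ bar 1 tick 0 v(0, 2): F3/G4 M2 untreated
  -> R1 @ bar 2 tick 0 v(1, 2): C4/G4 P5 -> G3/D4 P5 similar
  -> R4 @ bar 2 tick 0 v(0, 2): E3/D4 m7 untreated
  -> R1 @ bar 3 tick 0 v(1, 2): G3/D4 P5 -> C4/G4 P5 similar
  -> R2 @ bar 3 tick 0 v(0, 1): E3/G3 m3 -> F3/C4 P5 similar
  -> R4 @ bar 3 tick 0 v(0, 2): F3/G4 M2 untreated
  -> R1 @ bar 4 tick 0 v(0, 1): F3/C4 P5 -> E3/B3 P5 similar
  -> R1 @ bar 5 tick 0 v(0, 1): E3/B3 P5 -> D3/A3 P5 similar
  -> R4 @ bar 5 tick 0 v(0, 2): D3/C4 m7 untreated
  -> R2 @ bar 7 tick 0 v(0, 1): D3/B3 M6 -> E3/E4 P8 similar
  -> R2 @ bar 7 tick 0 v(0, 2): D3/F4 m3 -> E3/B4 P5 similar
  -> R2 @ bar 7 tick 0 v(1, 2): B3/F4 TT -> E4/B4 P5 similar
  -> R7 @ bar 7 tick 0 v(2,): F4->B4 leap 6st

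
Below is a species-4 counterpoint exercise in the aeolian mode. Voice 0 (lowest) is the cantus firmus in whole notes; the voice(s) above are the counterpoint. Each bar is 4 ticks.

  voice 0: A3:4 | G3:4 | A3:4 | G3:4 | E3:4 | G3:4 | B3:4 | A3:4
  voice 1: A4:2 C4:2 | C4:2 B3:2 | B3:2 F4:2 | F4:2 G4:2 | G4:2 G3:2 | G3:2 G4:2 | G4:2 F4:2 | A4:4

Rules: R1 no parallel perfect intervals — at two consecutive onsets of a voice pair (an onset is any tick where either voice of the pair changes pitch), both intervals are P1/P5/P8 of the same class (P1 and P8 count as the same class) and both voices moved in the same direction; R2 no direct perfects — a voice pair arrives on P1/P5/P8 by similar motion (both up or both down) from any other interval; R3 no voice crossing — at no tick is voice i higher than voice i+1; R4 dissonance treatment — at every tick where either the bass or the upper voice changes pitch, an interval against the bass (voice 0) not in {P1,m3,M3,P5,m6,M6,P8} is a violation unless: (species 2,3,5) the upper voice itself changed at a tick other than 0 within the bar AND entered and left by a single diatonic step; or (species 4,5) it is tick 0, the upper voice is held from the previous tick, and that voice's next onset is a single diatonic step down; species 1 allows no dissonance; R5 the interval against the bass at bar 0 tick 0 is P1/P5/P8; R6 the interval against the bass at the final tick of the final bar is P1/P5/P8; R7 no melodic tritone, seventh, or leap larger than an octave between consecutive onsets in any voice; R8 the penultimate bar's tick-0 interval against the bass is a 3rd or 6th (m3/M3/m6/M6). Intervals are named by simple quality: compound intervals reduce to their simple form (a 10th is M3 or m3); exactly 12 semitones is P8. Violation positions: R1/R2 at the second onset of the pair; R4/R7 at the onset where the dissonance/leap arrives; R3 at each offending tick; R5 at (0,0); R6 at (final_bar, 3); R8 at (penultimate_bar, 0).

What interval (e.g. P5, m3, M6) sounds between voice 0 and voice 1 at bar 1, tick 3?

M3

voice 0=G3 voice 1=B3 -> M3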